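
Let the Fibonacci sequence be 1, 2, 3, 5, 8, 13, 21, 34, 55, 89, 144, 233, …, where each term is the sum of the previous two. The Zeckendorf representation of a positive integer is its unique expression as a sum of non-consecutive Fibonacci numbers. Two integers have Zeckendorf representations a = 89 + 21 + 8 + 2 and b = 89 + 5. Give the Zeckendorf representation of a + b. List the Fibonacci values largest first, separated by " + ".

144 + 55 + 13 + 2

The two numbers are 120 and 94, so their sum is 214.
Greedily peel off the largest Fibonacci term at each step:
214 − 144 = 70
70 − 55 = 15
15 − 13 = 2
2 − 2 = 0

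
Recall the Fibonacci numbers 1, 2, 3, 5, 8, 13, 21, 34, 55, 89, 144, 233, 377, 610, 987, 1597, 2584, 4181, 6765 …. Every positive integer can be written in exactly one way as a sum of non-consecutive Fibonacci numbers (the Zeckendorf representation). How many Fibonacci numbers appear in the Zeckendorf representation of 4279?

subtract 4181 from 4279: 98 remains
subtract 89 from 98: 9 remains
subtract 8 from 9: 1 remains
subtract 1 from 1: 0 remains
4279 = 4181 + 89 + 8 + 1, which has 4 terms.

4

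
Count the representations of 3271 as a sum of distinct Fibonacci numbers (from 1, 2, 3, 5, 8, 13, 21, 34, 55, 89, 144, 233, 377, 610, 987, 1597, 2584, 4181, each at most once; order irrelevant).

30

Starting from the Zeckendorf form and repeatedly splitting a term F_k into F_{k−1} + F_{k−2} (when neither is already used) reaches every representation.
3271 = 2584+610+55+21+1 = 2584+610+55+13+8+1 = 2584+377+233+55+21+1 = … (27 more), for 30 in all.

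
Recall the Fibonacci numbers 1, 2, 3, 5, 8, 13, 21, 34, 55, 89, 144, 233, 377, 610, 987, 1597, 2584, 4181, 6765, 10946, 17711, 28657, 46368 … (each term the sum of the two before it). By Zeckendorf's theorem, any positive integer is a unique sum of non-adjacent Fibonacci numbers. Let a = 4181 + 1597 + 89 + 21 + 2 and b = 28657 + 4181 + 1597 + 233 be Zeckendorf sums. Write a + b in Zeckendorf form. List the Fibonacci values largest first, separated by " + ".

The two numbers are 5890 and 34668, so their sum is 40558.
Repeatedly subtract the largest Fibonacci number that fits:
40558 − 28657 = 11901
11901 − 10946 = 955
955 − 610 = 345
345 − 233 = 112
112 − 89 = 23
23 − 21 = 2
2 − 2 = 0

28657 + 10946 + 610 + 233 + 89 + 21 + 2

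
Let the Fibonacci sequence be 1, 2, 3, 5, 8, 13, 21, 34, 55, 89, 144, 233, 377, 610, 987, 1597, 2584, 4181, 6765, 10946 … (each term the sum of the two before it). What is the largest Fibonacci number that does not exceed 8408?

6765

6765 ≤ 8408 < 10946, so the largest Fibonacci number not exceeding 8408 is 6765.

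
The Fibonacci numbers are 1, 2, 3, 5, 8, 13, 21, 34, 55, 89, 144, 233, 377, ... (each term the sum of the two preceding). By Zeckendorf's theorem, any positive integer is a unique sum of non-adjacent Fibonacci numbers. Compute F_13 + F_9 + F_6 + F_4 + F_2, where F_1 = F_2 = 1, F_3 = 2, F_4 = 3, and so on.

F_13 + F_9 + F_6 + F_4 + F_2 = 233 + 34 + 8 + 3 + 1 = 279.

279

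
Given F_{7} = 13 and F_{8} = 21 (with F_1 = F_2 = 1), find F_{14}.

377

By the doubling identity F_{2k} = F_k(2F_{k+1} − F_k): F_{14} = 13·(2·21 − 13) = 13·29 = 377.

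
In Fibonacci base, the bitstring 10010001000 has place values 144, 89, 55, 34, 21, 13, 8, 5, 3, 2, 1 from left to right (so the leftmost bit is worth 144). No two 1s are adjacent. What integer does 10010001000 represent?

183

Summing the place values of the 1 bits: 144 + 34 + 5 = 183.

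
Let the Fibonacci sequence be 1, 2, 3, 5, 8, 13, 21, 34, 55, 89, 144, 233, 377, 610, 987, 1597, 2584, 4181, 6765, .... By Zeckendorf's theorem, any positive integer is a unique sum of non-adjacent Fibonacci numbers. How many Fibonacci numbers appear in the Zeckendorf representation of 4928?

Repeatedly subtract the largest Fibonacci number that fits:
4181 ≤ 4928 < 6765, so take 4181; remainder 747
610 ≤ 747 < 987, so take 610; remainder 137
89 ≤ 137 < 144, so take 89; remainder 48
34 ≤ 48 < 55, so take 34; remainder 14
13 ≤ 14 < 21, so take 13; remainder 1
1 ≤ 1 < 2, so take 1; remainder 0
4928 = 4181 + 610 + 89 + 34 + 13 + 1, which has 6 terms.

6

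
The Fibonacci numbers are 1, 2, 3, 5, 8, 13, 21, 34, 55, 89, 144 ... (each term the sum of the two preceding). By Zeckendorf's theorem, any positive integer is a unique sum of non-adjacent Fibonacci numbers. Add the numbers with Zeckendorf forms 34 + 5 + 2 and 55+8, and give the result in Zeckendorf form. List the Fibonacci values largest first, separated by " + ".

The two numbers are 41 and 63, so their sum is 104.
Greedily peel off the largest Fibonacci term at each step:
89 ≤ 104 < 144, so take 89; remainder 15
13 ≤ 15 < 21, so take 13; remainder 2
2 ≤ 2 < 3, so take 2; remainder 0

89 + 13 + 2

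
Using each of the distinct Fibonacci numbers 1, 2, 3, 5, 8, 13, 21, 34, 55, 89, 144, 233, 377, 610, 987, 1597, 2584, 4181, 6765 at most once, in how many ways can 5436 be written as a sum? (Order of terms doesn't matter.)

44

Each representation comes from the Zeckendorf form by replacing some F_k with F_{k−1} + F_{k−2} where possible.
5436 = 4181+987+233+34+1 = 4181+987+233+21+13+1 = 4181+987+144+89+34+1 = 4181+610+377+233+34+1 = 4181+987+233+21+8+5+1 = … (39 more), for 44 in all.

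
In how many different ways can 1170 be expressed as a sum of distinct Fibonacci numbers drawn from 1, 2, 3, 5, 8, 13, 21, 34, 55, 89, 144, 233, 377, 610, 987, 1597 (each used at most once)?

25

1170 = 987+144+34+5 = 987+144+34+3+2 = 987+144+21+13+5 = … (22 more), for 25 in all.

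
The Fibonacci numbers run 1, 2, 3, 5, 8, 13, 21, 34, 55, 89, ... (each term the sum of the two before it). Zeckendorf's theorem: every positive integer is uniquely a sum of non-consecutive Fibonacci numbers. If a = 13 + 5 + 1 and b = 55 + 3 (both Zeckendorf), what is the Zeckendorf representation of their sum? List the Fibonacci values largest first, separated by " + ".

The two numbers are 19 and 58, so their sum is 77.
55 ≤ 77 < 89, so take 55; remainder 22
21 ≤ 22 < 34, so take 21; remainder 1
1 ≤ 1 < 2, so take 1; remainder 0

55 + 21 + 1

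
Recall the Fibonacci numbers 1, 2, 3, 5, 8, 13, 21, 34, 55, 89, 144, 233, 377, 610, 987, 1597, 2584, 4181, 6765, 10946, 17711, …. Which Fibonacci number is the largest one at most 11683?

10946 ≤ 11683 < 17711, so the largest Fibonacci number not exceeding 11683 is 10946.

10946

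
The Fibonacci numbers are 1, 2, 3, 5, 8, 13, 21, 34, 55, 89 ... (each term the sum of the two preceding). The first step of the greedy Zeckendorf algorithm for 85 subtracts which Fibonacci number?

55 ≤ 85 < 89, so the largest Fibonacci number not exceeding 85 is 55.

55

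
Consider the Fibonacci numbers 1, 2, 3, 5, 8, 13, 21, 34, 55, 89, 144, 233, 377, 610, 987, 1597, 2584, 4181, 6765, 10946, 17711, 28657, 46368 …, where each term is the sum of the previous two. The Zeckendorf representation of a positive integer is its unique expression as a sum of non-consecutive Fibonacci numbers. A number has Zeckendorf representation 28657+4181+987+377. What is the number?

34202

28657+4181+987+377 = 34202.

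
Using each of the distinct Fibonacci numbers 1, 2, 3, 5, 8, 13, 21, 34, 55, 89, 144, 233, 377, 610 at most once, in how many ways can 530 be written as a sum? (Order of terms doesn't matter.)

Each representation comes from the Zeckendorf form by replacing some F_k with F_{k−1} + F_{k−2} where possible.
530 = 377+144+8+1 = 377+144+5+3+1 = 377+89+55+8+1 = 377+89+55+5+3+1 = … (8 more), for 12 in all.

12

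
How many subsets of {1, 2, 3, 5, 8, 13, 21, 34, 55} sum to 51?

3

Starting from the Zeckendorf form and repeatedly splitting a term F_k into F_{k−1} + F_{k−2} (when neither is already used) reaches every representation.
51 = 34+13+3+1 = 34+8+5+3+1 = 21+13+8+5+3+1 — 3 representations.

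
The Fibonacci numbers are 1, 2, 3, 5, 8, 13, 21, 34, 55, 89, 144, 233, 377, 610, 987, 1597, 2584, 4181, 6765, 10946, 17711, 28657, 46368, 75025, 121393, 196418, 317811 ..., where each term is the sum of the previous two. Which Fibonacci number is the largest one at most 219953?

196418

196418 ≤ 219953 < 317811, so the largest Fibonacci number not exceeding 219953 is 196418.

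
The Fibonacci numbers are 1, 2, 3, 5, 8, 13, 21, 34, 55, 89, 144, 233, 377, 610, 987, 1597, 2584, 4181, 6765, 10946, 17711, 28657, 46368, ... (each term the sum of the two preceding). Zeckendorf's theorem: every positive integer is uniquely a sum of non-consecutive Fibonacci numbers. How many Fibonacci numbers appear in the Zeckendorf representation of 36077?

largest Fibonacci ≤ 36077 is 28657; 36077 − 28657 = 7420
largest Fibonacci ≤ 7420 is 6765; 7420 − 6765 = 655
largest Fibonacci ≤ 655 is 610; 655 − 610 = 45
largest Fibonacci ≤ 45 is 34; 45 − 34 = 11
largest Fibonacci ≤ 11 is 8; 11 − 8 = 3
largest Fibonacci ≤ 3 is 3; 3 − 3 = 0
36077 = 28657 + 6765 + 610 + 34 + 8 + 3, which has 6 terms.

6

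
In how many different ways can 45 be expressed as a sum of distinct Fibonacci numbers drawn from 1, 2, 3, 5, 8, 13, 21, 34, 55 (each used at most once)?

45 = 34+8+3 = 34+8+2+1 = 21+13+8+3 = … (3 more), for 6 in all.

6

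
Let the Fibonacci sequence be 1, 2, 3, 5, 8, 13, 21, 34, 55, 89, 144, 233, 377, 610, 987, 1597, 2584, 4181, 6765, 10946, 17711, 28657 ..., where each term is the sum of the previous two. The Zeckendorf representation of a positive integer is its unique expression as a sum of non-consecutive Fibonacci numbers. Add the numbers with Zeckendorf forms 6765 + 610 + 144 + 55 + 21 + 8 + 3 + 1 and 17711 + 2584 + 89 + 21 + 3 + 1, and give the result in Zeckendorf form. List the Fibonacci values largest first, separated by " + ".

The two numbers are 7607 and 20409, so their sum is 28016.
subtract 17711 from 28016: 10305 remains
subtract 6765 from 10305: 3540 remains
subtract 2584 from 3540: 956 remains
subtract 610 from 956: 346 remains
subtract 233 from 346: 113 remains
subtract 89 from 113: 24 remains
subtract 21 from 24: 3 remains
subtract 3 from 3: 0 remains

17711 + 6765 + 2584 + 610 + 233 + 89 + 21 + 3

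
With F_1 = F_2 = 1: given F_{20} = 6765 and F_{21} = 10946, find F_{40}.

102334155

By the doubling identity F_{2k} = F_k(2F_{k+1} − F_k): F_{40} = 6765·(2·10946 − 6765) = 6765·15127 = 102334155.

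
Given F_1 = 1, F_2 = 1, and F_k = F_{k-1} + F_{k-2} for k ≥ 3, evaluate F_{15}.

610

Iterating the recurrence up to F_{11} = 89 and F_{10} = 55:
F_{12} = F_{11} + F_{10} = 89 + 55 = 144
F_{13} = F_{12} + F_{11} = 144 + 89 = 233
F_{14} = F_{13} + F_{12} = 233 + 144 = 377
F_{15} = F_{14} + F_{13} = 377 + 233 = 610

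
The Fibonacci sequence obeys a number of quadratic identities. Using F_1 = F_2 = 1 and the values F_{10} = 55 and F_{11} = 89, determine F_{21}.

By F_{2k+1} = F_k² + F_{k+1}²: F_{21} = 55² + 89² = 3025 + 7921 = 10946.

10946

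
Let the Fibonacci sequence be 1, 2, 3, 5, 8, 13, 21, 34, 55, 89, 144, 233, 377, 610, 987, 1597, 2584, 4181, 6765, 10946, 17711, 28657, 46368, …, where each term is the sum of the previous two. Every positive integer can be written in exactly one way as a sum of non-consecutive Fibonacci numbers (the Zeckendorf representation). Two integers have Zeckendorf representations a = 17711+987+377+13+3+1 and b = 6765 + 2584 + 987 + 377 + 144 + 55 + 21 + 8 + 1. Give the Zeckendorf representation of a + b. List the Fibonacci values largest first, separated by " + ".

The two numbers are 19092 and 10942, so their sum is 30034.
30034: greatest Fibonacci not exceeding it is 28657, leaving 1377
1377: greatest Fibonacci not exceeding it is 987, leaving 390
390: greatest Fibonacci not exceeding it is 377, leaving 13
13: greatest Fibonacci not exceeding it is 13, leaving 0

28657 + 987 + 377 + 13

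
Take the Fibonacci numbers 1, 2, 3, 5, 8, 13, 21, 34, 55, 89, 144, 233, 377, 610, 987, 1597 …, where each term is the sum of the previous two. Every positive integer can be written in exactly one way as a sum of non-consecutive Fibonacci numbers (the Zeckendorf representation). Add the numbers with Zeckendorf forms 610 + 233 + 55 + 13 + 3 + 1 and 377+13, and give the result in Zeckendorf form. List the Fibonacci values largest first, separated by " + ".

987 + 233 + 55 + 21 + 8 + 1

The two numbers are 915 and 390, so their sum is 1305.
largest Fibonacci ≤ 1305 is 987; 1305 − 987 = 318
largest Fibonacci ≤ 318 is 233; 318 − 233 = 85
largest Fibonacci ≤ 85 is 55; 85 − 55 = 30
largest Fibonacci ≤ 30 is 21; 30 − 21 = 9
largest Fibonacci ≤ 9 is 8; 9 − 8 = 1
largest Fibonacci ≤ 1 is 1; 1 − 1 = 0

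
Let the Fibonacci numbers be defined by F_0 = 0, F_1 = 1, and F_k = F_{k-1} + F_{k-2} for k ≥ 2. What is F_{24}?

Iterating the recurrence up to F_{19} = 4181 and F_{18} = 2584:
F_{20} = F_{19} + F_{18} = 4181 + 2584 = 6765
F_{21} = F_{20} + F_{19} = 6765 + 4181 = 10946
F_{22} = F_{21} + F_{20} = 10946 + 6765 = 17711
F_{23} = F_{22} + F_{21} = 17711 + 10946 = 28657
F_{24} = F_{23} + F_{22} = 28657 + 17711 = 46368

46368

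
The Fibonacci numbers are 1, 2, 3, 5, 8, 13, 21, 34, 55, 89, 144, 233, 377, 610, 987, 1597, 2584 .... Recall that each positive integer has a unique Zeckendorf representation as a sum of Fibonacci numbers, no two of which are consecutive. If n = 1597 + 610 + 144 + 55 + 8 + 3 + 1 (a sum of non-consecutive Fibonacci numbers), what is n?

1597 + 610 + 144 + 55 + 8 + 3 + 1 = 2418.

2418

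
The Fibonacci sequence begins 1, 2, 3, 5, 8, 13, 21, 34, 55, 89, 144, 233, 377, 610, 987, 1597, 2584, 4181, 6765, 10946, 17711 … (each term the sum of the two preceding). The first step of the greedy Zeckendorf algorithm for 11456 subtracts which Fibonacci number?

10946

10946 ≤ 11456 < 17711, so the largest Fibonacci number not exceeding 11456 is 10946.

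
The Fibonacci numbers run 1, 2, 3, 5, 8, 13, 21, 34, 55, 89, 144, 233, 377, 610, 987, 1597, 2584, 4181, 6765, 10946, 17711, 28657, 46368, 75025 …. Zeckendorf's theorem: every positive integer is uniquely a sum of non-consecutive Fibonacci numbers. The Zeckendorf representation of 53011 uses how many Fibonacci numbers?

53011 − 46368 = 6643
6643 − 4181 = 2462
2462 − 1597 = 865
865 − 610 = 255
255 − 233 = 22
22 − 21 = 1
1 − 1 = 0
53011 = 46368 + 4181 + 1597 + 610 + 233 + 21 + 1, which has 7 terms.

7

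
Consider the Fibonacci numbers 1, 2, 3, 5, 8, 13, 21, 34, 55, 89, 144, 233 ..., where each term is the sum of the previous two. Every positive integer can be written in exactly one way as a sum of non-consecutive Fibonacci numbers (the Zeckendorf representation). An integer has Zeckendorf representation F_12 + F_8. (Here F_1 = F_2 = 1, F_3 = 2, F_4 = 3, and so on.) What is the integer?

165

F_12 + F_8 = 144 + 21 = 165.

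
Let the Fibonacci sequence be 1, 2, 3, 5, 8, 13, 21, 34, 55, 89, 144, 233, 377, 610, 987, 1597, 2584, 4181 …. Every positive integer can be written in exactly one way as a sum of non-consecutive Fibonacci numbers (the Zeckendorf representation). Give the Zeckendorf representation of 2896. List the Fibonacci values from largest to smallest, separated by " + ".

2584 + 233 + 55 + 21 + 3

take 2584 (≤ 2896); 2896 − 2584 = 312
take 233 (≤ 312); 312 − 233 = 79
take 55 (≤ 79); 79 − 55 = 24
take 21 (≤ 24); 24 − 21 = 3
take 3 (≤ 3); 3 − 3 = 0
So 2896 = 2584 + 233 + 55 + 21 + 3, with no two terms consecutive in the sequence.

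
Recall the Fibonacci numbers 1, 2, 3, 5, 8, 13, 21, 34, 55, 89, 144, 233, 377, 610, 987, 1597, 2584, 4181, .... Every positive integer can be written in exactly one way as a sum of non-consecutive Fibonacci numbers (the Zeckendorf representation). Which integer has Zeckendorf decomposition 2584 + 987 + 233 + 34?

3838

2584 + 987 + 233 + 34 = 3838.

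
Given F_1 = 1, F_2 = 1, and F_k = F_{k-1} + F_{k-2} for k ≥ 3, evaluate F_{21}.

Iterating the recurrence up to F_{17} = 1597 and F_{16} = 987:
F_{18} = F_{17} + F_{16} = 1597 + 987 = 2584
F_{19} = F_{18} + F_{17} = 2584 + 1597 = 4181
F_{20} = F_{19} + F_{18} = 4181 + 2584 = 6765
F_{21} = F_{20} + F_{19} = 6765 + 4181 = 10946

10946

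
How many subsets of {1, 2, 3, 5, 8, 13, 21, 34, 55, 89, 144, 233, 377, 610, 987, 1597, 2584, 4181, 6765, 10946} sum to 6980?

52

Starting from the Zeckendorf form and repeatedly splitting a term F_k into F_{k−1} + F_{k−2} (when neither is already used) reaches every representation.
6980 = 6765+144+55+13+3 = 6765+144+55+13+2+1 = 6765+144+55+8+5+3 = 6765+144+34+21+13+3 = 4181+2584+144+55+13+3 = … (47 more), for 52 in all.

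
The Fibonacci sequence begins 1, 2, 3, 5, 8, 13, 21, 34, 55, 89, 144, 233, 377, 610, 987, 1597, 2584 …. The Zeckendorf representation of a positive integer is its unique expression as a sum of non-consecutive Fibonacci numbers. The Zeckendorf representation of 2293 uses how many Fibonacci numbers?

2293 − 1597 = 696
696 − 610 = 86
86 − 55 = 31
31 − 21 = 10
10 − 8 = 2
2 − 2 = 0
2293 = 1597 + 610 + 55 + 21 + 8 + 2, which has 6 terms.

6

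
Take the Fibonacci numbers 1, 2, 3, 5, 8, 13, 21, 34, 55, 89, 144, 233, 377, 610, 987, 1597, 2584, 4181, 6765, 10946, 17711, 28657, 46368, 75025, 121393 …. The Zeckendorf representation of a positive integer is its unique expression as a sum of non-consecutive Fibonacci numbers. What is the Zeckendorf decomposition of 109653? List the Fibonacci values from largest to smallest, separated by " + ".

take 75025 (≤ 109653); 109653 − 75025 = 34628
take 28657 (≤ 34628); 34628 − 28657 = 5971
take 4181 (≤ 5971); 5971 − 4181 = 1790
take 1597 (≤ 1790); 1790 − 1597 = 193
take 144 (≤ 193); 193 − 144 = 49
take 34 (≤ 49); 49 − 34 = 15
take 13 (≤ 15); 15 − 13 = 2
take 2 (≤ 2); 2 − 2 = 0
So 109653 = 75025 + 28657 + 4181 + 1597 + 144 + 34 + 13 + 2, with no two terms consecutive in the sequence.

75025 + 28657 + 4181 + 1597 + 144 + 34 + 13 + 2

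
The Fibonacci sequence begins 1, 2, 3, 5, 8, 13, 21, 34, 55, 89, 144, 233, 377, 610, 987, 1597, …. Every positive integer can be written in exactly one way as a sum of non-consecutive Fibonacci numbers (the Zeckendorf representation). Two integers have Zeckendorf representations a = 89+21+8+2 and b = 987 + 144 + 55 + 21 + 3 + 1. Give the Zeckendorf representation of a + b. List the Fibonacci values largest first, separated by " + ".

987 + 233 + 89 + 21 + 1

The two numbers are 120 and 1211, so their sum is 1331.
largest Fibonacci ≤ 1331 is 987; 1331 − 987 = 344
largest Fibonacci ≤ 344 is 233; 344 − 233 = 111
largest Fibonacci ≤ 111 is 89; 111 − 89 = 22
largest Fibonacci ≤ 22 is 21; 22 − 21 = 1
largest Fibonacci ≤ 1 is 1; 1 − 1 = 0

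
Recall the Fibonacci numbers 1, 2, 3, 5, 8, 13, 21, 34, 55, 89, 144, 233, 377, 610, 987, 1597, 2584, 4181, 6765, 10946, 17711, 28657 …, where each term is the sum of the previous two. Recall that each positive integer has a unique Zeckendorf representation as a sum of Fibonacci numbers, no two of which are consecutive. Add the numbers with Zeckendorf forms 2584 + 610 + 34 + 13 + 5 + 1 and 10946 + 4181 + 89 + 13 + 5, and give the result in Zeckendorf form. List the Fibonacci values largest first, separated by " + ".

The two numbers are 3247 and 15234, so their sum is 18481.
18481 − 17711 = 770
770 − 610 = 160
160 − 144 = 16
16 − 13 = 3
3 − 3 = 0

17711 + 610 + 144 + 13 + 3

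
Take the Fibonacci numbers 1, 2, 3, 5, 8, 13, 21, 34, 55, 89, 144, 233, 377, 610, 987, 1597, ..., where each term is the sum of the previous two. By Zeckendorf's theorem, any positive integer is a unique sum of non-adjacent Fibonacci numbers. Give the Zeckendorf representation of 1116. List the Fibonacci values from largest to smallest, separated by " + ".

987 + 89 + 34 + 5 + 1

largest Fibonacci ≤ 1116 is 987; 1116 − 987 = 129
largest Fibonacci ≤ 129 is 89; 129 − 89 = 40
largest Fibonacci ≤ 40 is 34; 40 − 34 = 6
largest Fibonacci ≤ 6 is 5; 6 − 5 = 1
largest Fibonacci ≤ 1 is 1; 1 − 1 = 0
So 1116 = 987 + 89 + 34 + 5 + 1, with no two terms consecutive in the sequence.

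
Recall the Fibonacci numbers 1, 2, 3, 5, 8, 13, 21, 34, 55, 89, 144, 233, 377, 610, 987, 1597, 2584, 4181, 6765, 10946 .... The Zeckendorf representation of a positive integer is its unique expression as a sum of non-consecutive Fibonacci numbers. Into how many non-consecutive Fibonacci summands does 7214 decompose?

6

Greedily peel off the largest Fibonacci term at each step:
7214 − 6765 = 449
449 − 377 = 72
72 − 55 = 17
17 − 13 = 4
4 − 3 = 1
1 − 1 = 0
7214 = 6765 + 377 + 55 + 13 + 3 + 1, which has 6 terms.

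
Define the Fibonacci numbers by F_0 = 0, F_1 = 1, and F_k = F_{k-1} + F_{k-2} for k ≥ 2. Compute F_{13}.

Iterating the recurrence up to F_{7} = 13 and F_{6} = 8:
F_{8} = F_{7} + F_{6} = 13 + 8 = 21
F_{9} = F_{8} + F_{7} = 21 + 13 = 34
F_{10} = F_{9} + F_{8} = 34 + 21 = 55
F_{11} = F_{10} + F_{9} = 55 + 34 = 89
F_{12} = F_{11} + F_{10} = 89 + 55 = 144
F_{13} = F_{12} + F_{11} = 144 + 89 = 233

233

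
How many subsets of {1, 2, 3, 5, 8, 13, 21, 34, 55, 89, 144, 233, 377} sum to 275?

15

275 = 233+34+8 = 233+34+5+3 = 233+21+13+8 = 144+89+34+8 = … (11 more), for 15 in all.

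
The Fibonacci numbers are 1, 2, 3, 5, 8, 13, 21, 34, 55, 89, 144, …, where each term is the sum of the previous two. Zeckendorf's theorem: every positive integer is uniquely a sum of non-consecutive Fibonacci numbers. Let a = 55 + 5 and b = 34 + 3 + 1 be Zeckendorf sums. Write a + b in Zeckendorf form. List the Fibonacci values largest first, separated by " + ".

89 + 8 + 1

The two numbers are 60 and 38, so their sum is 98.
98: greatest Fibonacci not exceeding it is 89, leaving 9
9: greatest Fibonacci not exceeding it is 8, leaving 1
1: greatest Fibonacci not exceeding it is 1, leaving 0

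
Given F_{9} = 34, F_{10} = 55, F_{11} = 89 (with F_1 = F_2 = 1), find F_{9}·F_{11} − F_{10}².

34·89 − 55² = 3026 − 3025 = 1. (Cassini's identity: F_{k−1}F_{k+1} − F_k² = (−1)^k.)

1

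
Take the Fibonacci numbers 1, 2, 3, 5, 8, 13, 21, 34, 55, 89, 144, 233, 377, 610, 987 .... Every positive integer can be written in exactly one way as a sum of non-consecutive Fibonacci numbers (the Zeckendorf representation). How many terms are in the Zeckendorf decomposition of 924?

5

Greedy algorithm:
largest Fibonacci ≤ 924 is 610; 924 − 610 = 314
largest Fibonacci ≤ 314 is 233; 314 − 233 = 81
largest Fibonacci ≤ 81 is 55; 81 − 55 = 26
largest Fibonacci ≤ 26 is 21; 26 − 21 = 5
largest Fibonacci ≤ 5 is 5; 5 − 5 = 0
924 = 610 + 233 + 55 + 21 + 5, which has 5 terms.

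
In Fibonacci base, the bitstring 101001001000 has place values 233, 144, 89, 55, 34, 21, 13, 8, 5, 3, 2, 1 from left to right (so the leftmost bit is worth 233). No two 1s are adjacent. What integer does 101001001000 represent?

348

Summing the place values of the 1 bits: 233 + 89 + 21 + 5 = 348.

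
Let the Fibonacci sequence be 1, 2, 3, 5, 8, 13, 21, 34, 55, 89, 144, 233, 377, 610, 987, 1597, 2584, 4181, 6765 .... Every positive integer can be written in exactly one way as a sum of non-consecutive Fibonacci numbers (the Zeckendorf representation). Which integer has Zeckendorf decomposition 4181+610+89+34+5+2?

4921

4181+610+89+34+5+2 = 4921.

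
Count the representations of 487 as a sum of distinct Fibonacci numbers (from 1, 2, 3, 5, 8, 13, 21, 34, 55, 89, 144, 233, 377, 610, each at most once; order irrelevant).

16

Starting from the Zeckendorf form and repeatedly splitting a term F_k into F_{k−1} + F_{k−2} (when neither is already used) reaches every representation.
487 = 377+89+21 = 377+89+13+8 = 377+55+34+21 = 233+144+89+21 = … (12 more), for 16 in all.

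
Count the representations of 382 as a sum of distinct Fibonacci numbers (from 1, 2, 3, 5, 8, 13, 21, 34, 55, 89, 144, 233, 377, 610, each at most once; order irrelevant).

382 = 377+5 = 377+3+2 = 233+144+5 = 233+144+3+2 = … (6 more), for 10 in all.

10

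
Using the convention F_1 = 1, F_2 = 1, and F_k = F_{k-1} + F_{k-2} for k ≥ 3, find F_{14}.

377

Iterating the recurrence up to F_{9} = 34 and F_{8} = 21:
F_{10} = F_{9} + F_{8} = 34 + 21 = 55
F_{11} = F_{10} + F_{9} = 55 + 34 = 89
F_{12} = F_{11} + F_{10} = 89 + 55 = 144
F_{13} = F_{12} + F_{11} = 144 + 89 = 233
F_{14} = F_{13} + F_{12} = 233 + 144 = 377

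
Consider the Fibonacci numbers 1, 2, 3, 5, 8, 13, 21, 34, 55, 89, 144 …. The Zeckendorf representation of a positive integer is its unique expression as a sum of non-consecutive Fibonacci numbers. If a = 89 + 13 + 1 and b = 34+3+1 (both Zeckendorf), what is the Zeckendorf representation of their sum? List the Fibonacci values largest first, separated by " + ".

89 + 34 + 13 + 5

The two numbers are 103 and 38, so their sum is 141.
89 ≤ 141 < 144, so take 89; remainder 52
34 ≤ 52 < 55, so take 34; remainder 18
13 ≤ 18 < 21, so take 13; remainder 5
5 ≤ 5 < 8, so take 5; remainder 0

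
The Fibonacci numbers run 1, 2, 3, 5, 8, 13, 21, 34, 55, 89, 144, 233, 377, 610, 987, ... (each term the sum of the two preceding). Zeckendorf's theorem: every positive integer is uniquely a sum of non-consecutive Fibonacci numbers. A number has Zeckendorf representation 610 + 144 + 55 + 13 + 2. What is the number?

610 + 144 + 55 + 13 + 2 = 824.

824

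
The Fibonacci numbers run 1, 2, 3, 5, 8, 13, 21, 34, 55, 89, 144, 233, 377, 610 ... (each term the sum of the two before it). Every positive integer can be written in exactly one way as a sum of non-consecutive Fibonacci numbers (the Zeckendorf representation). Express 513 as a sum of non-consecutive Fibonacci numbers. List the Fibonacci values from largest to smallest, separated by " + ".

Repeatedly subtract the largest Fibonacci number that fits:
take 377 (≤ 513); 513 − 377 = 136
take 89 (≤ 136); 136 − 89 = 47
take 34 (≤ 47); 47 − 34 = 13
take 13 (≤ 13); 13 − 13 = 0
So 513 = 377 + 89 + 34 + 13, with no two terms consecutive in the sequence.

377 + 89 + 34 + 13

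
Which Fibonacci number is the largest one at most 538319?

514229

514229 ≤ 538319 < 832040, so the largest Fibonacci number not exceeding 538319 is 514229.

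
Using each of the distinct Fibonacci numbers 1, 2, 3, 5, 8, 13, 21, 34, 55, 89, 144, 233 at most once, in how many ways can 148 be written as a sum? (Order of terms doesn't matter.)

Each representation comes from the Zeckendorf form by replacing some F_k with F_{k−1} + F_{k−2} where possible.
148 = 144+3+1 = 89+55+3+1 = 89+34+21+3+1 = 89+34+13+8+3+1 — 4 representations.

4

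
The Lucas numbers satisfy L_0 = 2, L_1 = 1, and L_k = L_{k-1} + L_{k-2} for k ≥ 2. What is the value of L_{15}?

Iterating the recurrence up to L_{8} = 47 and L_{7} = 29:
L_{9} = L_{8} + L_{7} = 47 + 29 = 76
L_{10} = L_{9} + L_{8} = 76 + 47 = 123
L_{11} = L_{10} + L_{9} = 123 + 76 = 199
L_{12} = L_{11} + L_{10} = 199 + 123 = 322
L_{13} = L_{12} + L_{11} = 322 + 199 = 521
L_{14} = L_{13} + L_{12} = 521 + 322 = 843
L_{15} = L_{14} + L_{13} = 843 + 521 = 1364

1364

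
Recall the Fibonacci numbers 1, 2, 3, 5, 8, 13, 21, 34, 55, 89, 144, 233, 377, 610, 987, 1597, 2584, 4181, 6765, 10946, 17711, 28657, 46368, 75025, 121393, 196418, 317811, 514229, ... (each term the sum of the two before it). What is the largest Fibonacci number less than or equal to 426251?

317811

317811 ≤ 426251 < 514229, so the largest Fibonacci number not exceeding 426251 is 317811.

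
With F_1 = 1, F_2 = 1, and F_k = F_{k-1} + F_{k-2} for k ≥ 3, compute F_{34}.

5702887

Iterating the recurrence up to F_{27} = 196418 and F_{26} = 121393:
F_{28} = F_{27} + F_{26} = 196418 + 121393 = 317811
F_{29} = F_{28} + F_{27} = 317811 + 196418 = 514229
F_{30} = F_{29} + F_{28} = 514229 + 317811 = 832040
F_{31} = F_{30} + F_{29} = 832040 + 514229 = 1346269
F_{32} = F_{31} + F_{30} = 1346269 + 832040 = 2178309
F_{33} = F_{32} + F_{31} = 2178309 + 1346269 = 3524578
F_{34} = F_{33} + F_{32} = 3524578 + 2178309 = 5702887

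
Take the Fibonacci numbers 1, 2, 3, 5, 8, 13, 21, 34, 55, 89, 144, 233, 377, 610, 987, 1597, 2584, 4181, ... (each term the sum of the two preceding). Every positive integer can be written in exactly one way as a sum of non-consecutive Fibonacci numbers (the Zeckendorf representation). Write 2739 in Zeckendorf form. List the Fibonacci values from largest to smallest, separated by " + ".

2584 + 144 + 8 + 3

Repeatedly subtract the largest Fibonacci number that fits:
take 2584 (≤ 2739); 2739 − 2584 = 155
take 144 (≤ 155); 155 − 144 = 11
take 8 (≤ 11); 11 − 8 = 3
take 3 (≤ 3); 3 − 3 = 0
So 2739 = 2584 + 144 + 8 + 3, with no two terms consecutive in the sequence.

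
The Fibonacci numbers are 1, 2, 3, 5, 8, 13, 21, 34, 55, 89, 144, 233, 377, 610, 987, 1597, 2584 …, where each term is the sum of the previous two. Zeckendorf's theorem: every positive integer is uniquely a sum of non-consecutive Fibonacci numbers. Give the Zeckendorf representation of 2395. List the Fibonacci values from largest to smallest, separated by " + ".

1597 + 610 + 144 + 34 + 8 + 2

Repeatedly subtract the largest Fibonacci number that fits:
take 1597 (≤ 2395); 2395 − 1597 = 798
take 610 (≤ 798); 798 − 610 = 188
take 144 (≤ 188); 188 − 144 = 44
take 34 (≤ 44); 44 − 34 = 10
take 8 (≤ 10); 10 − 8 = 2
take 2 (≤ 2); 2 − 2 = 0
So 2395 = 1597 + 610 + 144 + 34 + 8 + 2, with no two terms consecutive in the sequence.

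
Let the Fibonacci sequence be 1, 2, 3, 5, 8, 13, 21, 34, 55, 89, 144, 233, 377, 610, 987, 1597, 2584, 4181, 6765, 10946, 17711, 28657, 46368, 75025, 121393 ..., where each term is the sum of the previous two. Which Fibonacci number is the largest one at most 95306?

75025

75025 ≤ 95306 < 121393, so the largest Fibonacci number not exceeding 95306 is 75025.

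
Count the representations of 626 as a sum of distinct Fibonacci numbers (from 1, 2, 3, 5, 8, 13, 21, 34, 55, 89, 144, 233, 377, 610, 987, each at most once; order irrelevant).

Each representation comes from the Zeckendorf form by replacing some F_k with F_{k−1} + F_{k−2} where possible.
626 = 610+13+3 = 610+13+2+1 = 610+8+5+3 = … (15 more), for 18 in all.

18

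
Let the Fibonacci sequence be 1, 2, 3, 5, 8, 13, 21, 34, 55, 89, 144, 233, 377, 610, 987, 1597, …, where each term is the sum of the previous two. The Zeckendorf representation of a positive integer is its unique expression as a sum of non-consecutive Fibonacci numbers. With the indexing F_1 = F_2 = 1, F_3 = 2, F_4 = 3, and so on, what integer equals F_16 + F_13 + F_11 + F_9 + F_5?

1348

F_16 + F_13 + F_11 + F_9 + F_5 = 987 + 233 + 89 + 34 + 5 = 1348.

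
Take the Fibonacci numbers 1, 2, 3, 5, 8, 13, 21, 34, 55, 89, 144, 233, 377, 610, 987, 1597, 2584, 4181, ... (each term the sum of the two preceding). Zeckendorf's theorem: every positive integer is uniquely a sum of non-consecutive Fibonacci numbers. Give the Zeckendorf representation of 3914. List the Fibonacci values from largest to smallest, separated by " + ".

3914: greatest Fibonacci not exceeding it is 2584, leaving 1330
1330: greatest Fibonacci not exceeding it is 987, leaving 343
343: greatest Fibonacci not exceeding it is 233, leaving 110
110: greatest Fibonacci not exceeding it is 89, leaving 21
21: greatest Fibonacci not exceeding it is 21, leaving 0
So 3914 = 2584 + 987 + 233 + 89 + 21, with no two terms consecutive in the sequence.

2584 + 987 + 233 + 89 + 21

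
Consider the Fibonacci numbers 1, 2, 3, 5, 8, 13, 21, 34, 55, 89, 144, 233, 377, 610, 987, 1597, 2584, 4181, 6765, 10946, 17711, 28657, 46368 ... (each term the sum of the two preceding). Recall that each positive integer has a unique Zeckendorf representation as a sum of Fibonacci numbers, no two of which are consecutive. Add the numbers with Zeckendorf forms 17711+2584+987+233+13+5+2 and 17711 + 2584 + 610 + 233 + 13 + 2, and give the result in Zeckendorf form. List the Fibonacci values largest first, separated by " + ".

28657 + 10946 + 2584 + 377 + 89 + 34 + 1

The two numbers are 21535 and 21153, so their sum is 42688.
28657 ≤ 42688 < 46368, so take 28657; remainder 14031
10946 ≤ 14031 < 17711, so take 10946; remainder 3085
2584 ≤ 3085 < 4181, so take 2584; remainder 501
377 ≤ 501 < 610, so take 377; remainder 124
89 ≤ 124 < 144, so take 89; remainder 35
34 ≤ 35 < 55, so take 34; remainder 1
1 ≤ 1 < 2, so take 1; remainder 0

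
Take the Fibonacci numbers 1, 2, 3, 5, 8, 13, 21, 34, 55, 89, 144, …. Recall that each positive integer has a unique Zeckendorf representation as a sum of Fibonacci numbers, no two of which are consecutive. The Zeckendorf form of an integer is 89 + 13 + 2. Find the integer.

104

89 + 13 + 2 = 104.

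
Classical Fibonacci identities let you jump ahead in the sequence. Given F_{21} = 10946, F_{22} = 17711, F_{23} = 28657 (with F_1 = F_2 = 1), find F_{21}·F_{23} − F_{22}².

1

10946·28657 − 17711² = 313679522 − 313679521 = 1. (Cassini's identity: F_{k−1}F_{k+1} − F_k² = (−1)^k.)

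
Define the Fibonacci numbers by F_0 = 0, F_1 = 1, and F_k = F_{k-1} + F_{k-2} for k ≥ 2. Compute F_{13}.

Iterating the recurrence up to F_{5} = 5 and F_{4} = 3:
F_{6} = F_{5} + F_{4} = 5 + 3 = 8
F_{7} = F_{6} + F_{5} = 8 + 5 = 13
F_{8} = F_{7} + F_{6} = 13 + 8 = 21
F_{9} = F_{8} + F_{7} = 21 + 13 = 34
F_{10} = F_{9} + F_{8} = 34 + 21 = 55
F_{11} = F_{10} + F_{9} = 55 + 34 = 89
F_{12} = F_{11} + F_{10} = 89 + 55 = 144
F_{13} = F_{12} + F_{11} = 144 + 89 = 233

233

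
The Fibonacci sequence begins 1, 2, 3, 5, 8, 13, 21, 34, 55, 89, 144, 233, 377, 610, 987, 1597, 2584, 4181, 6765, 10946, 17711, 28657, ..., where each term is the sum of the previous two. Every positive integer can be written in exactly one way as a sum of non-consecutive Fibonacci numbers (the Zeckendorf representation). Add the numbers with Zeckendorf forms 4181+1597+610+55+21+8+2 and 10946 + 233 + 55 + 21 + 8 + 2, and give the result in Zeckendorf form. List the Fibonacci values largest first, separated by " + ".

The two numbers are 6474 and 11265, so their sum is 17739.
largest Fibonacci ≤ 17739 is 17711; 17739 − 17711 = 28
largest Fibonacci ≤ 28 is 21; 28 − 21 = 7
largest Fibonacci ≤ 7 is 5; 7 − 5 = 2
largest Fibonacci ≤ 2 is 2; 2 − 2 = 0

17711 + 21 + 5 + 2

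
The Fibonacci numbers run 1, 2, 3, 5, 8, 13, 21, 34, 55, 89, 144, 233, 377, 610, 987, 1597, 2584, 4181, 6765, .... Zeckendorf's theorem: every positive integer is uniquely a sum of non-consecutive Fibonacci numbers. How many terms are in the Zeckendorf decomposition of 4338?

3

Repeatedly subtract the largest Fibonacci number that fits:
4181 ≤ 4338 < 6765, so take 4181; remainder 157
144 ≤ 157 < 233, so take 144; remainder 13
13 ≤ 13 < 21, so take 13; remainder 0
4338 = 4181 + 144 + 13, which has 3 terms.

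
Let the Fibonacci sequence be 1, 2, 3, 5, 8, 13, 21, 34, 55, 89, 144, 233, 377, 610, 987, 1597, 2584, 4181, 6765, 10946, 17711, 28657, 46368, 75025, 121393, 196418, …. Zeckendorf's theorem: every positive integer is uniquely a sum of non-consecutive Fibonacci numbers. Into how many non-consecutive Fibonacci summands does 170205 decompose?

7

Repeatedly subtract the largest Fibonacci number that fits:
170205: greatest Fibonacci not exceeding it is 121393, leaving 48812
48812: greatest Fibonacci not exceeding it is 46368, leaving 2444
2444: greatest Fibonacci not exceeding it is 1597, leaving 847
847: greatest Fibonacci not exceeding it is 610, leaving 237
237: greatest Fibonacci not exceeding it is 233, leaving 4
4: greatest Fibonacci not exceeding it is 3, leaving 1
1: greatest Fibonacci not exceeding it is 1, leaving 0
170205 = 121393 + 46368 + 1597 + 610 + 233 + 3 + 1, which has 7 terms.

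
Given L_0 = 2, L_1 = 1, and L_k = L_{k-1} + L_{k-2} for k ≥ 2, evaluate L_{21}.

24476

Iterating the recurrence up to L_{14} = 843 and L_{13} = 521:
L_{15} = L_{14} + L_{13} = 843 + 521 = 1364
L_{16} = L_{15} + L_{14} = 1364 + 843 = 2207
L_{17} = L_{16} + L_{15} = 2207 + 1364 = 3571
L_{18} = L_{17} + L_{16} = 3571 + 2207 = 5778
L_{19} = L_{18} + L_{17} = 5778 + 3571 = 9349
L_{20} = L_{19} + L_{18} = 9349 + 5778 = 15127
L_{21} = L_{20} + L_{19} = 15127 + 9349 = 24476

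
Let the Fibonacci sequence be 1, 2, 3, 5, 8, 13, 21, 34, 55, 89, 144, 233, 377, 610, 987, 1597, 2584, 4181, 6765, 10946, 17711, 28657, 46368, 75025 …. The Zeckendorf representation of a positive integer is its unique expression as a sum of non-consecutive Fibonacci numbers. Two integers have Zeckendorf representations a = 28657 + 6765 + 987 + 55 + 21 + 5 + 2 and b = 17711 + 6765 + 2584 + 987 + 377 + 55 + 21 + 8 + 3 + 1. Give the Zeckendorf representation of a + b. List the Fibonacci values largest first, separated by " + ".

The two numbers are 36492 and 28512, so their sum is 65004.
65004 − 46368 = 18636
18636 − 17711 = 925
925 − 610 = 315
315 − 233 = 82
82 − 55 = 27
27 − 21 = 6
6 − 5 = 1
1 − 1 = 0

46368 + 17711 + 610 + 233 + 55 + 21 + 5 + 1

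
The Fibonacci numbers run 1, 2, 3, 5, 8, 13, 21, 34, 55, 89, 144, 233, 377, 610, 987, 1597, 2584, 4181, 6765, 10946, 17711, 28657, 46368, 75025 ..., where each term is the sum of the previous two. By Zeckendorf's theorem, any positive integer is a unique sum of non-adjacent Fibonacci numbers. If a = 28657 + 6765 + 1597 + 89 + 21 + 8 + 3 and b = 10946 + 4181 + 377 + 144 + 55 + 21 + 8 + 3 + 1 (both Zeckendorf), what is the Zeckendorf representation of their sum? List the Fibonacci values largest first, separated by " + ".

46368 + 4181 + 1597 + 610 + 89 + 21 + 8 + 2

The two numbers are 37140 and 15736, so their sum is 52876.
subtract 46368 from 52876: 6508 remains
subtract 4181 from 6508: 2327 remains
subtract 1597 from 2327: 730 remains
subtract 610 from 730: 120 remains
subtract 89 from 120: 31 remains
subtract 21 from 31: 10 remains
subtract 8 from 10: 2 remains
subtract 2 from 2: 0 remains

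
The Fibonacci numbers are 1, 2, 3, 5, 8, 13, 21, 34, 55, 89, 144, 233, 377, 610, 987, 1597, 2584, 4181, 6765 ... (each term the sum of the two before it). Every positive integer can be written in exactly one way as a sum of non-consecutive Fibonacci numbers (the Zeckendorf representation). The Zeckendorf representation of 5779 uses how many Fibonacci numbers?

largest Fibonacci ≤ 5779 is 4181; 5779 − 4181 = 1598
largest Fibonacci ≤ 1598 is 1597; 1598 − 1597 = 1
largest Fibonacci ≤ 1 is 1; 1 − 1 = 0
5779 = 4181 + 1597 + 1, which has 3 terms.

3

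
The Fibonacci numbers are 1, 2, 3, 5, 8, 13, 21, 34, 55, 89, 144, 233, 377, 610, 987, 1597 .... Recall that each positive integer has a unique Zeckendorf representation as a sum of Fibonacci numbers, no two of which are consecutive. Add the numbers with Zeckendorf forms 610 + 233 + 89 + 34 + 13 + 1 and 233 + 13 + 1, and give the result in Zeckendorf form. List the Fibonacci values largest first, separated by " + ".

The two numbers are 980 and 247, so their sum is 1227.
1227: greatest Fibonacci not exceeding it is 987, leaving 240
240: greatest Fibonacci not exceeding it is 233, leaving 7
7: greatest Fibonacci not exceeding it is 5, leaving 2
2: greatest Fibonacci not exceeding it is 2, leaving 0

987 + 233 + 5 + 2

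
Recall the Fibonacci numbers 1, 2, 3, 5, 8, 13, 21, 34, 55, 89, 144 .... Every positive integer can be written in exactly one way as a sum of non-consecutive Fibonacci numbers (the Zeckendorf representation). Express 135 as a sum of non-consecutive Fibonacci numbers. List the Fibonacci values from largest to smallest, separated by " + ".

89 + 34 + 8 + 3 + 1

Repeatedly subtract the largest Fibonacci number that fits:
89 ≤ 135 < 144, so take 89; remainder 46
34 ≤ 46 < 55, so take 34; remainder 12
8 ≤ 12 < 13, so take 8; remainder 4
3 ≤ 4 < 5, so take 3; remainder 1
1 ≤ 1 < 2, so take 1; remainder 0
So 135 = 89 + 34 + 8 + 3 + 1, with no two terms consecutive in the sequence.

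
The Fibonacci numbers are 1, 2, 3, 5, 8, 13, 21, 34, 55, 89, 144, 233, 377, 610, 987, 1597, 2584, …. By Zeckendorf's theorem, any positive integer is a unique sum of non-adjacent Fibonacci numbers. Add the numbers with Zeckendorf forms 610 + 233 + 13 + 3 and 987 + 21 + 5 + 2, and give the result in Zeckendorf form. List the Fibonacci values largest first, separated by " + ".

The two numbers are 859 and 1015, so their sum is 1874.
largest Fibonacci ≤ 1874 is 1597; 1874 − 1597 = 277
largest Fibonacci ≤ 277 is 233; 277 − 233 = 44
largest Fibonacci ≤ 44 is 34; 44 − 34 = 10
largest Fibonacci ≤ 10 is 8; 10 − 8 = 2
largest Fibonacci ≤ 2 is 2; 2 − 2 = 0

1597 + 233 + 34 + 8 + 2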